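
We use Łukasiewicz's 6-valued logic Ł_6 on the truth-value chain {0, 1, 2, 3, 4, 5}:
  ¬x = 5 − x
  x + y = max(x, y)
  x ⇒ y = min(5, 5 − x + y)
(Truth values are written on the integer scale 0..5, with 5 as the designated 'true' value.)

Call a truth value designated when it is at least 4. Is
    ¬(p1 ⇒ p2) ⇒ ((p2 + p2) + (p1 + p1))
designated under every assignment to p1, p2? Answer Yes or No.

At p1 = 4, p2 = 2, for instance:
p1 ⇒ p2 = 4 ⇒ 2 = 3
¬(p1 ⇒ p2) = ¬3 = 2
p2 + p2 = 2 + 2 = 2
p1 + p1 = 4 + 4 = 4
(p2 + p2) + (p1 + p1) = 2 + 4 = 4
¬(p1 ⇒ p2) ⇒ ((p2 + p2) + (p1 + p1)) = 2 ⇒ 4 = 5
and checking the remaining 35 assignments likewise gives ≥ 4 in every case.

Yes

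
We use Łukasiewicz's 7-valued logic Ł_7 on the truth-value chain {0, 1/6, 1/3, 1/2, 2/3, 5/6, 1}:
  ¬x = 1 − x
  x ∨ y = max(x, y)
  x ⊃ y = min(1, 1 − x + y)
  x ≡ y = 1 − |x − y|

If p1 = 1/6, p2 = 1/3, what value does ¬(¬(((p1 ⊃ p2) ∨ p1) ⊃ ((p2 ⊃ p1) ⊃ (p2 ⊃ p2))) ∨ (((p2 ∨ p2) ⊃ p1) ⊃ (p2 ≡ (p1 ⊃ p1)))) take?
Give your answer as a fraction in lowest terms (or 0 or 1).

p1 ⊃ p2 = 1/6 ⊃ 1/3 = 1
(p1 ⊃ p2) ∨ p1 = 1 ∨ 1/6 = 1
p2 ⊃ p1 = 1/3 ⊃ 1/6 = 5/6
p2 ⊃ p2 = 1/3 ⊃ 1/3 = 1
(p2 ⊃ p1) ⊃ (p2 ⊃ p2) = 5/6 ⊃ 1 = 1
((p1 ⊃ p2) ∨ p1) ⊃ ((p2 ⊃ p1) ⊃ (p2 ⊃ p2)) = 1 ⊃ 1 = 1
¬(((p1 ⊃ p2) ∨ p1) ⊃ ((p2 ⊃ p1) ⊃ (p2 ⊃ p2))) = ¬1 = 0
p2 ∨ p2 = 1/3 ∨ 1/3 = 1/3
(p2 ∨ p2) ⊃ p1 = 1/3 ⊃ 1/6 = 5/6
p1 ⊃ p1 = 1/6 ⊃ 1/6 = 1
p2 ≡ (p1 ⊃ p1) = 1/3 ≡ 1 = 1/3
((p2 ∨ p2) ⊃ p1) ⊃ (p2 ≡ (p1 ⊃ p1)) = 5/6 ⊃ 1/3 = 1/2
¬(((p1 ⊃ p2) ∨ p1) ⊃ ((p2 ⊃ p1) ⊃ (p2 ⊃ p2))) ∨ (((p2 ∨ p2) ⊃ p1) ⊃ (p2 ≡ (p1 ⊃ p1))) = 0 ∨ 1/2 = 1/2
¬(¬(((p1 ⊃ p2) ∨ p1) ⊃ ((p2 ⊃ p1) ⊃ (p2 ⊃ p2))) ∨ (((p2 ∨ p2) ⊃ p1) ⊃ (p2 ≡ (p1 ⊃ p1)))) = ¬1/2 = 1/2

1/2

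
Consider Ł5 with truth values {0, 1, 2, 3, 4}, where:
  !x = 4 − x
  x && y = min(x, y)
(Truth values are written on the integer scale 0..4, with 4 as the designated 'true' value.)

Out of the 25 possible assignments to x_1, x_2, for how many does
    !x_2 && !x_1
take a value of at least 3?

value 4: 1 assignment (counts)
value 3: 3 assignments (counts)
value 2: 5 assignments
value 1: 7 assignments
value 0: 9 assignments
So 4 of the 25 assignments meet the threshold.

4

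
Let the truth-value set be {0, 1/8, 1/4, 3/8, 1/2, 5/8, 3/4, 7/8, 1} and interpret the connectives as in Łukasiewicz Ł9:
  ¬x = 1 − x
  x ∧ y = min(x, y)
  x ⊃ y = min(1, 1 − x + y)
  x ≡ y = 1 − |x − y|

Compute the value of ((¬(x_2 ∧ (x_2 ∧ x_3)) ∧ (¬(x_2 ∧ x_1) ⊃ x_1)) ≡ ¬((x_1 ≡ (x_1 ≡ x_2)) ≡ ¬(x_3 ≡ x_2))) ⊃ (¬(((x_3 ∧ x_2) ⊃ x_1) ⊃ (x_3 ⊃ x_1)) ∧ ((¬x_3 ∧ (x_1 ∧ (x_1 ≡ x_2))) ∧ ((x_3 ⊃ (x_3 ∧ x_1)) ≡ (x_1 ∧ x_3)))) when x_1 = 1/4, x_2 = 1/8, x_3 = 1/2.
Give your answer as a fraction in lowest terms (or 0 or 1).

5/8

x_2 ∧ x_3 = 1/8 ∧ 1/2 = 1/8
x_2 ∧ (x_2 ∧ x_3) = 1/8 ∧ 1/8 = 1/8
¬(x_2 ∧ (x_2 ∧ x_3)) = ¬1/8 = 7/8
x_2 ∧ x_1 = 1/8 ∧ 1/4 = 1/8
¬(x_2 ∧ x_1) = ¬1/8 = 7/8
¬(x_2 ∧ x_1) ⊃ x_1 = 7/8 ⊃ 1/4 = 3/8
¬(x_2 ∧ (x_2 ∧ x_3)) ∧ (¬(x_2 ∧ x_1) ⊃ x_1) = 7/8 ∧ 3/8 = 3/8
x_1 ≡ x_2 = 1/4 ≡ 1/8 = 7/8
x_1 ≡ (x_1 ≡ x_2) = 1/4 ≡ 7/8 = 3/8
x_3 ≡ x_2 = 1/2 ≡ 1/8 = 5/8
¬(x_3 ≡ x_2) = ¬5/8 = 3/8
(x_1 ≡ (x_1 ≡ x_2)) ≡ ¬(x_3 ≡ x_2) = 3/8 ≡ 3/8 = 1
¬((x_1 ≡ (x_1 ≡ x_2)) ≡ ¬(x_3 ≡ x_2)) = ¬1 = 0
(¬(x_2 ∧ (x_2 ∧ x_3)) ∧ (¬(x_2 ∧ x_1) ⊃ x_1)) ≡ ¬((x_1 ≡ (x_1 ≡ x_2)) ≡ ¬(x_3 ≡ x_2)) = 3/8 ≡ 0 = 5/8
x_3 ∧ x_2 = 1/2 ∧ 1/8 = 1/8
(x_3 ∧ x_2) ⊃ x_1 = 1/8 ⊃ 1/4 = 1
x_3 ⊃ x_1 = 1/2 ⊃ 1/4 = 3/4
((x_3 ∧ x_2) ⊃ x_1) ⊃ (x_3 ⊃ x_1) = 1 ⊃ 3/4 = 3/4
¬(((x_3 ∧ x_2) ⊃ x_1) ⊃ (x_3 ⊃ x_1)) = ¬3/4 = 1/4
¬x_3 = ¬1/2 = 1/2
x_1 ≡ x_2 = 1/4 ≡ 1/8 = 7/8
x_1 ∧ (x_1 ≡ x_2) = 1/4 ∧ 7/8 = 1/4
¬x_3 ∧ (x_1 ∧ (x_1 ≡ x_2)) = 1/2 ∧ 1/4 = 1/4
x_3 ∧ x_1 = 1/2 ∧ 1/4 = 1/4
x_3 ⊃ (x_3 ∧ x_1) = 1/2 ⊃ 1/4 = 3/4
x_1 ∧ x_3 = 1/4 ∧ 1/2 = 1/4
(x_3 ⊃ (x_3 ∧ x_1)) ≡ (x_1 ∧ x_3) = 3/4 ≡ 1/4 = 1/2
(¬x_3 ∧ (x_1 ∧ (x_1 ≡ x_2))) ∧ ((x_3 ⊃ (x_3 ∧ x_1)) ≡ (x_1 ∧ x_3)) = 1/4 ∧ 1/2 = 1/4
¬(((x_3 ∧ x_2) ⊃ x_1) ⊃ (x_3 ⊃ x_1)) ∧ ((¬x_3 ∧ (x_1 ∧ (x_1 ≡ x_2))) ∧ ((x_3 ⊃ (x_3 ∧ x_1)) ≡ (x_1 ∧ x_3))) = 1/4 ∧ 1/4 = 1/4
((¬(x_2 ∧ (x_2 ∧ x_3)) ∧ (¬(x_2 ∧ x_1) ⊃ x_1)) ≡ ¬((x_1 ≡ (x_1 ≡ x_2)) ≡ ¬(x_3 ≡ x_2))) ⊃ (¬(((x_3 ∧ x_2) ⊃ x_1) ⊃ (x_3 ⊃ x_1)) ∧ ((¬x_3 ∧ (x_1 ∧ (x_1 ≡ x_2))) ∧ ((x_3 ⊃ (x_3 ∧ x_1)) ≡ (x_1 ∧ x_3)))) = 5/8 ⊃ 1/4 = 5/8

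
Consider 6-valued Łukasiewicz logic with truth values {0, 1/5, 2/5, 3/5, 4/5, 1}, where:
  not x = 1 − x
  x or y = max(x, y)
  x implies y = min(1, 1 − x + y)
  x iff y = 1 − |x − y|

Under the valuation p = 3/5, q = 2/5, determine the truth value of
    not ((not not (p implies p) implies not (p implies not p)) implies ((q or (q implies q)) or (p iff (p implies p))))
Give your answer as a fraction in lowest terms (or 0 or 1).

p implies p = 3/5 implies 3/5 = 1
not (p implies p) = not 1 = 0
not not (p implies p) = not 0 = 1
not p = not 3/5 = 2/5
p implies not p = 3/5 implies 2/5 = 4/5
not (p implies not p) = not 4/5 = 1/5
not not (p implies p) implies not (p implies not p) = 1 implies 1/5 = 1/5
q implies q = 2/5 implies 2/5 = 1
q or (q implies q) = 2/5 or 1 = 1
p implies p = 3/5 implies 3/5 = 1
p iff (p implies p) = 3/5 iff 1 = 3/5
(q or (q implies q)) or (p iff (p implies p)) = 1 or 3/5 = 1
(not not (p implies p) implies not (p implies not p)) implies ((q or (q implies q)) or (p iff (p implies p))) = 1/5 implies 1 = 1
not ((not not (p implies p) implies not (p implies not p)) implies ((q or (q implies q)) or (p iff (p implies p)))) = not 1 = 0

0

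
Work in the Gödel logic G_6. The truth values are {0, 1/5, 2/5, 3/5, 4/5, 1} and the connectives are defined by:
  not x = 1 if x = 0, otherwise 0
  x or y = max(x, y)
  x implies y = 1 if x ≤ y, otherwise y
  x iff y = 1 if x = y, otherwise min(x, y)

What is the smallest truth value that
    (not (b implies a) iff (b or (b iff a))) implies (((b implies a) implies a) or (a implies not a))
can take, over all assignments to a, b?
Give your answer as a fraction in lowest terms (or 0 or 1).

1/5

Take a = 1/5, b = 0:
b implies a = 0 implies 1/5 = 1
not (b implies a) = not 1 = 0
b iff a = 0 iff 1/5 = 0
b or (b iff a) = 0 or 0 = 0
not (b implies a) iff (b or (b iff a)) = 0 iff 0 = 1
b implies a = 0 implies 1/5 = 1
(b implies a) implies a = 1 implies 1/5 = 1/5
not a = not 1/5 = 0
a implies not a = 1/5 implies 0 = 0
((b implies a) implies a) or (a implies not a) = 1/5 or 0 = 1/5
(not (b implies a) iff (b or (b iff a))) implies (((b implies a) implies a) or (a implies not a)) = 1 implies 1/5 = 1/5
No assignment yields a value below 1/5, so this is the minimum.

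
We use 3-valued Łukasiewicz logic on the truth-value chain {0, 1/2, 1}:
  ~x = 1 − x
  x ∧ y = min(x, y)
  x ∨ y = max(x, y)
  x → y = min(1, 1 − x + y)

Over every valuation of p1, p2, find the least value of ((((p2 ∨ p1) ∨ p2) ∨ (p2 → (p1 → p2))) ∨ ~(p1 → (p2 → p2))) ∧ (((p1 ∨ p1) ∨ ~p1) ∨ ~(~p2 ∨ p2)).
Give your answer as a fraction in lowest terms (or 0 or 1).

1/2

Take p1 = 1/2, p2 = 0:
p2 ∨ p1 = 0 ∨ 1/2 = 1/2
(p2 ∨ p1) ∨ p2 = 1/2 ∨ 0 = 1/2
p1 → p2 = 1/2 → 0 = 1/2
p2 → (p1 → p2) = 0 → 1/2 = 1
((p2 ∨ p1) ∨ p2) ∨ (p2 → (p1 → p2)) = 1/2 ∨ 1 = 1
p2 → p2 = 0 → 0 = 1
p1 → (p2 → p2) = 1/2 → 1 = 1
~(p1 → (p2 → p2)) = ~1 = 0
(((p2 ∨ p1) ∨ p2) ∨ (p2 → (p1 → p2))) ∨ ~(p1 → (p2 → p2)) = 1 ∨ 0 = 1
p1 ∨ p1 = 1/2 ∨ 1/2 = 1/2
~p1 = ~1/2 = 1/2
(p1 ∨ p1) ∨ ~p1 = 1/2 ∨ 1/2 = 1/2
~p2 = ~0 = 1
~p2 ∨ p2 = 1 ∨ 0 = 1
~(~p2 ∨ p2) = ~1 = 0
((p1 ∨ p1) ∨ ~p1) ∨ ~(~p2 ∨ p2) = 1/2 ∨ 0 = 1/2
((((p2 ∨ p1) ∨ p2) ∨ (p2 → (p1 → p2))) ∨ ~(p1 → (p2 → p2))) ∧ (((p1 ∨ p1) ∨ ~p1) ∨ ~(~p2 ∨ p2)) = 1 ∧ 1/2 = 1/2
No assignment yields a value below 1/2, so this is the minimum.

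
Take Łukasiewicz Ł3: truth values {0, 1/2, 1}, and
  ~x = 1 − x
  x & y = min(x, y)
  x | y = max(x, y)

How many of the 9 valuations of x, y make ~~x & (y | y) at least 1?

x = 0, y = 0 ↦ 0  <
x = 0, y = 1/2 ↦ 0  <
x = 0, y = 1 ↦ 0  <
x = 1/2, y = 0 ↦ 0  <
x = 1/2, y = 1/2 ↦ 1/2  <
x = 1/2, y = 1 ↦ 1/2  <
x = 1, y = 0 ↦ 0  <
x = 1, y = 1/2 ↦ 1/2  <
x = 1, y = 1 ↦ 1  ≥
So 1 of the 9 assignments meets the threshold.

1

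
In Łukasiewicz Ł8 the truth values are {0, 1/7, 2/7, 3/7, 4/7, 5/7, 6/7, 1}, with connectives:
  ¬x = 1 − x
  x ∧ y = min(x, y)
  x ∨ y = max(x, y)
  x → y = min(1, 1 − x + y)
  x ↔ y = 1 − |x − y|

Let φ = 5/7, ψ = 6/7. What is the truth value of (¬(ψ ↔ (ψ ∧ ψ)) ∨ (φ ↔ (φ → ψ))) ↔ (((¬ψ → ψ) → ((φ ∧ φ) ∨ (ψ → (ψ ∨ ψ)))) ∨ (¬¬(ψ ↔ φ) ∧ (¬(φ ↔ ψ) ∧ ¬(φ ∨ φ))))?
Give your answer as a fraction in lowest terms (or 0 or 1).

ψ ∧ ψ = 6/7 ∧ 6/7 = 6/7
ψ ↔ (ψ ∧ ψ) = 6/7 ↔ 6/7 = 1
¬(ψ ↔ (ψ ∧ ψ)) = ¬1 = 0
φ → ψ = 5/7 → 6/7 = 1
φ ↔ (φ → ψ) = 5/7 ↔ 1 = 5/7
¬(ψ ↔ (ψ ∧ ψ)) ∨ (φ ↔ (φ → ψ)) = 0 ∨ 5/7 = 5/7
¬ψ = ¬6/7 = 1/7
¬ψ → ψ = 1/7 → 6/7 = 1
φ ∧ φ = 5/7 ∧ 5/7 = 5/7
ψ ∨ ψ = 6/7 ∨ 6/7 = 6/7
ψ → (ψ ∨ ψ) = 6/7 → 6/7 = 1
(φ ∧ φ) ∨ (ψ → (ψ ∨ ψ)) = 5/7 ∨ 1 = 1
(¬ψ → ψ) → ((φ ∧ φ) ∨ (ψ → (ψ ∨ ψ))) = 1 → 1 = 1
ψ ↔ φ = 6/7 ↔ 5/7 = 6/7
¬(ψ ↔ φ) = ¬6/7 = 1/7
¬¬(ψ ↔ φ) = ¬1/7 = 6/7
φ ↔ ψ = 5/7 ↔ 6/7 = 6/7
¬(φ ↔ ψ) = ¬6/7 = 1/7
φ ∨ φ = 5/7 ∨ 5/7 = 5/7
¬(φ ∨ φ) = ¬5/7 = 2/7
¬(φ ↔ ψ) ∧ ¬(φ ∨ φ) = 1/7 ∧ 2/7 = 1/7
¬¬(ψ ↔ φ) ∧ (¬(φ ↔ ψ) ∧ ¬(φ ∨ φ)) = 6/7 ∧ 1/7 = 1/7
((¬ψ → ψ) → ((φ ∧ φ) ∨ (ψ → (ψ ∨ ψ)))) ∨ (¬¬(ψ ↔ φ) ∧ (¬(φ ↔ ψ) ∧ ¬(φ ∨ φ))) = 1 ∨ 1/7 = 1
(¬(ψ ↔ (ψ ∧ ψ)) ∨ (φ ↔ (φ → ψ))) ↔ (((¬ψ → ψ) → ((φ ∧ φ) ∨ (ψ → (ψ ∨ ψ)))) ∨ (¬¬(ψ ↔ φ) ∧ (¬(φ ↔ ψ) ∧ ¬(φ ∨ φ)))) = 5/7 ↔ 1 = 5/7

5/7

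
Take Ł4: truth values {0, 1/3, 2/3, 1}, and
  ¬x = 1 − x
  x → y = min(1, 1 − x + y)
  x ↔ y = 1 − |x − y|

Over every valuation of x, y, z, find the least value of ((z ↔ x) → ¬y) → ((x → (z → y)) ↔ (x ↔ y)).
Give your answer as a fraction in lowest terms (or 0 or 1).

0

Take x = 0, y = 1, z = 1:
z ↔ x = 1 ↔ 0 = 0
¬y = ¬1 = 0
(z ↔ x) → ¬y = 0 → 0 = 1
z → y = 1 → 1 = 1
x → (z → y) = 0 → 1 = 1
x ↔ y = 0 ↔ 1 = 0
(x → (z → y)) ↔ (x ↔ y) = 1 ↔ 0 = 0
((z ↔ x) → ¬y) → ((x → (z → y)) ↔ (x ↔ y)) = 1 → 0 = 0
No assignment yields a value below 0, so this is the minimum.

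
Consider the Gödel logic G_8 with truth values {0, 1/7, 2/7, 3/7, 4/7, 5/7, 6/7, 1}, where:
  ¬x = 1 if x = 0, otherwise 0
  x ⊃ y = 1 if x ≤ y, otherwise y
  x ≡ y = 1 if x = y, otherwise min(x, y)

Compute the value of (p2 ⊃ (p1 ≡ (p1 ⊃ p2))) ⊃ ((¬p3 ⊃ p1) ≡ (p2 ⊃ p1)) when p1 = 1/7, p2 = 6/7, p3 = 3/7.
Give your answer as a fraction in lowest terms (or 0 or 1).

1

p1 ⊃ p2 = 1/7 ⊃ 6/7 = 1
p1 ≡ (p1 ⊃ p2) = 1/7 ≡ 1 = 1/7
p2 ⊃ (p1 ≡ (p1 ⊃ p2)) = 6/7 ⊃ 1/7 = 1/7
¬p3 = ¬3/7 = 0
¬p3 ⊃ p1 = 0 ⊃ 1/7 = 1
p2 ⊃ p1 = 6/7 ⊃ 1/7 = 1/7
(¬p3 ⊃ p1) ≡ (p2 ⊃ p1) = 1 ≡ 1/7 = 1/7
(p2 ⊃ (p1 ≡ (p1 ⊃ p2))) ⊃ ((¬p3 ⊃ p1) ≡ (p2 ⊃ p1)) = 1/7 ⊃ 1/7 = 1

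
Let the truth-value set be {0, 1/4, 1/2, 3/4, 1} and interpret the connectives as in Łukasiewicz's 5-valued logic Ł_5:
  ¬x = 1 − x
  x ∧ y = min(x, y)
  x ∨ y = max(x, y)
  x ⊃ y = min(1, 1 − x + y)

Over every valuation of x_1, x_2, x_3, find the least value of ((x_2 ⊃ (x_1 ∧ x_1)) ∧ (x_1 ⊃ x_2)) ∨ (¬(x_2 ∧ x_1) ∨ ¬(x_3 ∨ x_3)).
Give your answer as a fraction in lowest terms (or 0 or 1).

Take x_1 = 1/2, x_2 = 1, x_3 = 1/2:
x_1 ∧ x_1 = 1/2 ∧ 1/2 = 1/2
x_2 ⊃ (x_1 ∧ x_1) = 1 ⊃ 1/2 = 1/2
x_1 ⊃ x_2 = 1/2 ⊃ 1 = 1
(x_2 ⊃ (x_1 ∧ x_1)) ∧ (x_1 ⊃ x_2) = 1/2 ∧ 1 = 1/2
x_2 ∧ x_1 = 1 ∧ 1/2 = 1/2
¬(x_2 ∧ x_1) = ¬1/2 = 1/2
x_3 ∨ x_3 = 1/2 ∨ 1/2 = 1/2
¬(x_3 ∨ x_3) = ¬1/2 = 1/2
¬(x_2 ∧ x_1) ∨ ¬(x_3 ∨ x_3) = 1/2 ∨ 1/2 = 1/2
((x_2 ⊃ (x_1 ∧ x_1)) ∧ (x_1 ⊃ x_2)) ∨ (¬(x_2 ∧ x_1) ∨ ¬(x_3 ∨ x_3)) = 1/2 ∨ 1/2 = 1/2
No assignment yields a value below 1/2, so this is the minimum.

1/2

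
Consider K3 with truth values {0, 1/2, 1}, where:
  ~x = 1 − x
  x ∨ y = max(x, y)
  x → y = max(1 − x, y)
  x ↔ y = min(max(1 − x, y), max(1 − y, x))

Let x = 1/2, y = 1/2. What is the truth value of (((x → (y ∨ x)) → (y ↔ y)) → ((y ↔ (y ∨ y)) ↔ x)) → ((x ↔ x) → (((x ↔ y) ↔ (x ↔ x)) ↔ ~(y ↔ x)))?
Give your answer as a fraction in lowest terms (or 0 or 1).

y ∨ x = 1/2 ∨ 1/2 = 1/2
x → (y ∨ x) = 1/2 → 1/2 = 1/2
y ↔ y = 1/2 ↔ 1/2 = 1/2
(x → (y ∨ x)) → (y ↔ y) = 1/2 → 1/2 = 1/2
y ∨ y = 1/2 ∨ 1/2 = 1/2
y ↔ (y ∨ y) = 1/2 ↔ 1/2 = 1/2
(y ↔ (y ∨ y)) ↔ x = 1/2 ↔ 1/2 = 1/2
((x → (y ∨ x)) → (y ↔ y)) → ((y ↔ (y ∨ y)) ↔ x) = 1/2 → 1/2 = 1/2
x ↔ x = 1/2 ↔ 1/2 = 1/2
x ↔ y = 1/2 ↔ 1/2 = 1/2
x ↔ x = 1/2 ↔ 1/2 = 1/2
(x ↔ y) ↔ (x ↔ x) = 1/2 ↔ 1/2 = 1/2
y ↔ x = 1/2 ↔ 1/2 = 1/2
~(y ↔ x) = ~1/2 = 1/2
((x ↔ y) ↔ (x ↔ x)) ↔ ~(y ↔ x) = 1/2 ↔ 1/2 = 1/2
(x ↔ x) → (((x ↔ y) ↔ (x ↔ x)) ↔ ~(y ↔ x)) = 1/2 → 1/2 = 1/2
(((x → (y ∨ x)) → (y ↔ y)) → ((y ↔ (y ∨ y)) ↔ x)) → ((x ↔ x) → (((x ↔ y) ↔ (x ↔ x)) ↔ ~(y ↔ x))) = 1/2 → 1/2 = 1/2

1/2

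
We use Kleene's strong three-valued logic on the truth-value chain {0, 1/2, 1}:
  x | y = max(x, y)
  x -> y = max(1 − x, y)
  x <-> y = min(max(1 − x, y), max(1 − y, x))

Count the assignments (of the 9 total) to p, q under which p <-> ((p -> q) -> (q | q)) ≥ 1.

3

p = 0, q = 0 ↦ 1  ≥
p = 0, q = 1/2 ↦ 1/2  <
p = 0, q = 1 ↦ 0  <
p = 1/2, q = 0 ↦ 1/2  <
p = 1/2, q = 1/2 ↦ 1/2  <
p = 1/2, q = 1 ↦ 1/2  <
p = 1, q = 0 ↦ 1  ≥
p = 1, q = 1/2 ↦ 1/2  <
p = 1, q = 1 ↦ 1  ≥
So 3 of the 9 assignments meet the threshold.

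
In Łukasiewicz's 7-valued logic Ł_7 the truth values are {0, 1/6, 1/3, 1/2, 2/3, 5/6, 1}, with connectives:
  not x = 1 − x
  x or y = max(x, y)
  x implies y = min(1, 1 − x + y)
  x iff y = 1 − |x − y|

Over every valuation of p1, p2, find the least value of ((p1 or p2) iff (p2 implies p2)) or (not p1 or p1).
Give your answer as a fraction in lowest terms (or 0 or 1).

Take p1 = 1/2, p2 = 0:
p1 or p2 = 1/2 or 0 = 1/2
p2 implies p2 = 0 implies 0 = 1
(p1 or p2) iff (p2 implies p2) = 1/2 iff 1 = 1/2
not p1 = not 1/2 = 1/2
not p1 or p1 = 1/2 or 1/2 = 1/2
((p1 or p2) iff (p2 implies p2)) or (not p1 or p1) = 1/2 or 1/2 = 1/2
No assignment yields a value below 1/2, so this is the minimum.

1/2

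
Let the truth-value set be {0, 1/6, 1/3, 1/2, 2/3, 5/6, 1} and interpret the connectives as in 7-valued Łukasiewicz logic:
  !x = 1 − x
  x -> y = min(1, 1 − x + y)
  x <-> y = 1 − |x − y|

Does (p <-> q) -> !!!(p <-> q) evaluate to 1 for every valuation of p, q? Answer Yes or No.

No

Counterexample: take p = 0, q = 0.
p <-> q = 0 <-> 0 = 1
p <-> q = 0 <-> 0 = 1
!(p <-> q) = !1 = 0
!!(p <-> q) = !0 = 1
!!!(p <-> q) = !1 = 0
(p <-> q) -> !!!(p <-> q) = 1 -> 0 = 0
This gives 0 ≠ 1.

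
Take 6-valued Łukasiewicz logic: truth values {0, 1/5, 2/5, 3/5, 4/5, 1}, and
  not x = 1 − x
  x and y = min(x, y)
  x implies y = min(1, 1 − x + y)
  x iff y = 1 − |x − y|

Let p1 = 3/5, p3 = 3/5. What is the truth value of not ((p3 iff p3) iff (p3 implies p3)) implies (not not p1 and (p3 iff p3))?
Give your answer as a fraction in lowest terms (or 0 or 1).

p3 iff p3 = 3/5 iff 3/5 = 1
p3 implies p3 = 3/5 implies 3/5 = 1
(p3 iff p3) iff (p3 implies p3) = 1 iff 1 = 1
not ((p3 iff p3) iff (p3 implies p3)) = not 1 = 0
not p1 = not 3/5 = 2/5
not not p1 = not 2/5 = 3/5
p3 iff p3 = 3/5 iff 3/5 = 1
not not p1 and (p3 iff p3) = 3/5 and 1 = 3/5
not ((p3 iff p3) iff (p3 implies p3)) implies (not not p1 and (p3 iff p3)) = 0 implies 3/5 = 1

1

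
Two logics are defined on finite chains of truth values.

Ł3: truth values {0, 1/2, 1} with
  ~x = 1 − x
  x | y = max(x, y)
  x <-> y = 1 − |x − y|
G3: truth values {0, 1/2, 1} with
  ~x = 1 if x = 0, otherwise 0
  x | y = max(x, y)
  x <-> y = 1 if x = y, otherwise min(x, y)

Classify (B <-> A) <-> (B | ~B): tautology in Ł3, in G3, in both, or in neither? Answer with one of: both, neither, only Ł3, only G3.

neither

In Ł3: at A = 0, B = 1 the value is 0 — not a tautology.
In G3: at A = 0, B = 1/2 the value is 0 — not a tautology.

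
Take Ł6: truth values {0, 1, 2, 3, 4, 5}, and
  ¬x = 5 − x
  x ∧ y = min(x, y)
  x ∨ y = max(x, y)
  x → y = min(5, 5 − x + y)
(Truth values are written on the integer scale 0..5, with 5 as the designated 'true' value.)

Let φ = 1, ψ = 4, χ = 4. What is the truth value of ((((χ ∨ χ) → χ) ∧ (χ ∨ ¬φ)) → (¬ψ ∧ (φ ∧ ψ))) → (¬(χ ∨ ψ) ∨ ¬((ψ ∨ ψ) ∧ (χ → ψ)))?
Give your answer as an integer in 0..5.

χ ∨ χ = 4 ∨ 4 = 4
(χ ∨ χ) → χ = 4 → 4 = 5
¬φ = ¬1 = 4
χ ∨ ¬φ = 4 ∨ 4 = 4
((χ ∨ χ) → χ) ∧ (χ ∨ ¬φ) = 5 ∧ 4 = 4
¬ψ = ¬4 = 1
φ ∧ ψ = 1 ∧ 4 = 1
¬ψ ∧ (φ ∧ ψ) = 1 ∧ 1 = 1
(((χ ∨ χ) → χ) ∧ (χ ∨ ¬φ)) → (¬ψ ∧ (φ ∧ ψ)) = 4 → 1 = 2
χ ∨ ψ = 4 ∨ 4 = 4
¬(χ ∨ ψ) = ¬4 = 1
ψ ∨ ψ = 4 ∨ 4 = 4
χ → ψ = 4 → 4 = 5
(ψ ∨ ψ) ∧ (χ → ψ) = 4 ∧ 5 = 4
¬((ψ ∨ ψ) ∧ (χ → ψ)) = ¬4 = 1
¬(χ ∨ ψ) ∨ ¬((ψ ∨ ψ) ∧ (χ → ψ)) = 1 ∨ 1 = 1
((((χ ∨ χ) → χ) ∧ (χ ∨ ¬φ)) → (¬ψ ∧ (φ ∧ ψ))) → (¬(χ ∨ ψ) ∨ ¬((ψ ∨ ψ) ∧ (χ → ψ))) = 2 → 1 = 4

4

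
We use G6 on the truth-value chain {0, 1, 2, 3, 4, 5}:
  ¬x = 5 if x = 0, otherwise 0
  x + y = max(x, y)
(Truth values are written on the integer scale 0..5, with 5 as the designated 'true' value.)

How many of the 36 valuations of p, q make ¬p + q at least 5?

value 5: 11 assignments (counts)
value 4: 5 assignments
value 3: 5 assignments
value 2: 5 assignments
value 1: 5 assignments
value 0: 5 assignments
So 11 of the 36 assignments meet the threshold.

11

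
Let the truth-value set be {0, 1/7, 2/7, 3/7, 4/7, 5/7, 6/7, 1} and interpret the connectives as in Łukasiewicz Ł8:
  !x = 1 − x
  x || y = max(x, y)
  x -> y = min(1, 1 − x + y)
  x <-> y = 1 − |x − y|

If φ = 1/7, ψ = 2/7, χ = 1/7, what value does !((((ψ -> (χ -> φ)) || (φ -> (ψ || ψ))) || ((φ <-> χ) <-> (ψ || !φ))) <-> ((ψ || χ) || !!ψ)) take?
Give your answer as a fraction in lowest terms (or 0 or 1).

χ -> φ = 1/7 -> 1/7 = 1
ψ -> (χ -> φ) = 2/7 -> 1 = 1
ψ || ψ = 2/7 || 2/7 = 2/7
φ -> (ψ || ψ) = 1/7 -> 2/7 = 1
(ψ -> (χ -> φ)) || (φ -> (ψ || ψ)) = 1 || 1 = 1
φ <-> χ = 1/7 <-> 1/7 = 1
!φ = !1/7 = 6/7
ψ || !φ = 2/7 || 6/7 = 6/7
(φ <-> χ) <-> (ψ || !φ) = 1 <-> 6/7 = 6/7
((ψ -> (χ -> φ)) || (φ -> (ψ || ψ))) || ((φ <-> χ) <-> (ψ || !φ)) = 1 || 6/7 = 1
ψ || χ = 2/7 || 1/7 = 2/7
!ψ = !2/7 = 5/7
!!ψ = !5/7 = 2/7
(ψ || χ) || !!ψ = 2/7 || 2/7 = 2/7
(((ψ -> (χ -> φ)) || (φ -> (ψ || ψ))) || ((φ <-> χ) <-> (ψ || !φ))) <-> ((ψ || χ) || !!ψ) = 1 <-> 2/7 = 2/7
!((((ψ -> (χ -> φ)) || (φ -> (ψ || ψ))) || ((φ <-> χ) <-> (ψ || !φ))) <-> ((ψ || χ) || !!ψ)) = !2/7 = 5/7

5/7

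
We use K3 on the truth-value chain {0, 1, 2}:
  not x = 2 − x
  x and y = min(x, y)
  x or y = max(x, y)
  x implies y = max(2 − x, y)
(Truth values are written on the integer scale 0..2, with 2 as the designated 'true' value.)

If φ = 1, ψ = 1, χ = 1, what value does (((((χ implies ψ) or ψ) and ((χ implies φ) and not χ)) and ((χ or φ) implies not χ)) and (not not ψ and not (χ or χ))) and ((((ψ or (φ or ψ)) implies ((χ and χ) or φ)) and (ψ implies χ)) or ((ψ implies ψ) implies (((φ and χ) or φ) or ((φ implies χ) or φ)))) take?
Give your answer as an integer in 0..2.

1

χ implies ψ = 1 implies 1 = 1
(χ implies ψ) or ψ = 1 or 1 = 1
χ implies φ = 1 implies 1 = 1
not χ = not 1 = 1
(χ implies φ) and not χ = 1 and 1 = 1
((χ implies ψ) or ψ) and ((χ implies φ) and not χ) = 1 and 1 = 1
χ or φ = 1 or 1 = 1
not χ = not 1 = 1
(χ or φ) implies not χ = 1 implies 1 = 1
(((χ implies ψ) or ψ) and ((χ implies φ) and not χ)) and ((χ or φ) implies not χ) = 1 and 1 = 1
not ψ = not 1 = 1
not not ψ = not 1 = 1
χ or χ = 1 or 1 = 1
not (χ or χ) = not 1 = 1
not not ψ and not (χ or χ) = 1 and 1 = 1
((((χ implies ψ) or ψ) and ((χ implies φ) and not χ)) and ((χ or φ) implies not χ)) and (not not ψ and not (χ or χ)) = 1 and 1 = 1
φ or ψ = 1 or 1 = 1
ψ or (φ or ψ) = 1 or 1 = 1
χ and χ = 1 and 1 = 1
(χ and χ) or φ = 1 or 1 = 1
(ψ or (φ or ψ)) implies ((χ and χ) or φ) = 1 implies 1 = 1
ψ implies χ = 1 implies 1 = 1
((ψ or (φ or ψ)) implies ((χ and χ) or φ)) and (ψ implies χ) = 1 and 1 = 1
ψ implies ψ = 1 implies 1 = 1
φ and χ = 1 and 1 = 1
(φ and χ) or φ = 1 or 1 = 1
φ implies χ = 1 implies 1 = 1
(φ implies χ) or φ = 1 or 1 = 1
((φ and χ) or φ) or ((φ implies χ) or φ) = 1 or 1 = 1
(ψ implies ψ) implies (((φ and χ) or φ) or ((φ implies χ) or φ)) = 1 implies 1 = 1
(((ψ or (φ or ψ)) implies ((χ and χ) or φ)) and (ψ implies χ)) or ((ψ implies ψ) implies (((φ and χ) or φ) or ((φ implies χ) or φ))) = 1 or 1 = 1
(((((χ implies ψ) or ψ) and ((χ implies φ) and not χ)) and ((χ or φ) implies not χ)) and (not not ψ and not (χ or χ))) and ((((ψ or (φ or ψ)) implies ((χ and χ) or φ)) and (ψ implies χ)) or ((ψ implies ψ) implies (((φ and χ) or φ) or ((φ implies χ) or φ)))) = 1 and 1 = 1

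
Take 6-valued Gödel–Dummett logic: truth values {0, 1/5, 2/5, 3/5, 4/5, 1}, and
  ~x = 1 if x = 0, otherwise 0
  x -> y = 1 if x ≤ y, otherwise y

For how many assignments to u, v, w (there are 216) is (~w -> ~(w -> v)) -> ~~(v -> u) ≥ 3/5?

191

value 1: 191 assignments (counts)
value 0: 25 assignments
So 191 of the 216 assignments meet the threshold.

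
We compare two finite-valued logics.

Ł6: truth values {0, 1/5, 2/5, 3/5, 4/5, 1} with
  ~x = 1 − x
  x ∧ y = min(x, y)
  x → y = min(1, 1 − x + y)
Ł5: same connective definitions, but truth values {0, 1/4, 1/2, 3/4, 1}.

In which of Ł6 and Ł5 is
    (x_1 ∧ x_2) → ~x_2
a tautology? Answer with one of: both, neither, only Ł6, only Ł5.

In Ł6: at x_1 = 1/5, x_2 = 1 the value is 4/5 — not a tautology.
In Ł5: at x_1 = 1/4, x_2 = 1 the value is 3/4 — not a tautology.

neither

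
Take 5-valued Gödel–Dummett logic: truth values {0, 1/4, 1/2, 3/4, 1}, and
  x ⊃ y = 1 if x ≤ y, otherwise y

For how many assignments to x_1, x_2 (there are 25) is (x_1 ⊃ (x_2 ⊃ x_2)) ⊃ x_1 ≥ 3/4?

10

value 1: 5 assignments (counts)
value 3/4: 5 assignments (counts)
value 1/2: 5 assignments
value 1/4: 5 assignments
value 0: 5 assignments
So 10 of the 25 assignments meet the threshold.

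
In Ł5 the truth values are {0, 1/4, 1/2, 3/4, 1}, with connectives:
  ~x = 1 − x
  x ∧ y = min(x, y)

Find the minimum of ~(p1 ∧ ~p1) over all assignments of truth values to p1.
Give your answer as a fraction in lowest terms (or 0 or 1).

1/2

Take p1 = 1/2:
~p1 = ~1/2 = 1/2
p1 ∧ ~p1 = 1/2 ∧ 1/2 = 1/2
~(p1 ∧ ~p1) = ~1/2 = 1/2
No assignment yields a value below 1/2, so this is the minimum.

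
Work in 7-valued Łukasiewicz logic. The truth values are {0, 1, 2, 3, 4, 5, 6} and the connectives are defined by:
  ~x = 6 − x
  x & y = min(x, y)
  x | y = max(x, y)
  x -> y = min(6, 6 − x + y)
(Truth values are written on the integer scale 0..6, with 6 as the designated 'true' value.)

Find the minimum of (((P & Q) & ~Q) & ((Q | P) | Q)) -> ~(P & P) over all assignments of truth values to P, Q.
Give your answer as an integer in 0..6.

Take P = 6, Q = 3:
P & Q = 6 & 3 = 3
~Q = ~3 = 3
(P & Q) & ~Q = 3 & 3 = 3
Q | P = 3 | 6 = 6
(Q | P) | Q = 6 | 3 = 6
((P & Q) & ~Q) & ((Q | P) | Q) = 3 & 6 = 3
P & P = 6 & 6 = 6
~(P & P) = ~6 = 0
(((P & Q) & ~Q) & ((Q | P) | Q)) -> ~(P & P) = 3 -> 0 = 3
No assignment yields a value below 3, so this is the minimum.

3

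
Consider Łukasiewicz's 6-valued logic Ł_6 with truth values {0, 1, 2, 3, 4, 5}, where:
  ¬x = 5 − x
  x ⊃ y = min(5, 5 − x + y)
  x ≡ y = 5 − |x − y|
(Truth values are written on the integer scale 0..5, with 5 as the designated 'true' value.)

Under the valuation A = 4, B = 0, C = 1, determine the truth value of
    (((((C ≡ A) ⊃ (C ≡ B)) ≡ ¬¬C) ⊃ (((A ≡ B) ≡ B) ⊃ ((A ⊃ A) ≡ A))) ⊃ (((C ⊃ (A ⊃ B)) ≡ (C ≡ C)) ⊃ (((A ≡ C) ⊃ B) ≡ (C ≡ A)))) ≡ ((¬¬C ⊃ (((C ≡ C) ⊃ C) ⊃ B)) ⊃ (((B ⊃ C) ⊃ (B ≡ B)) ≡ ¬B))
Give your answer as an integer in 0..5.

C ≡ A = 1 ≡ 4 = 2
C ≡ B = 1 ≡ 0 = 4
(C ≡ A) ⊃ (C ≡ B) = 2 ⊃ 4 = 5
¬C = ¬1 = 4
¬¬C = ¬4 = 1
((C ≡ A) ⊃ (C ≡ B)) ≡ ¬¬C = 5 ≡ 1 = 1
A ≡ B = 4 ≡ 0 = 1
(A ≡ B) ≡ B = 1 ≡ 0 = 4
A ⊃ A = 4 ⊃ 4 = 5
(A ⊃ A) ≡ A = 5 ≡ 4 = 4
((A ≡ B) ≡ B) ⊃ ((A ⊃ A) ≡ A) = 4 ⊃ 4 = 5
(((C ≡ A) ⊃ (C ≡ B)) ≡ ¬¬C) ⊃ (((A ≡ B) ≡ B) ⊃ ((A ⊃ A) ≡ A)) = 1 ⊃ 5 = 5
A ⊃ B = 4 ⊃ 0 = 1
C ⊃ (A ⊃ B) = 1 ⊃ 1 = 5
C ≡ C = 1 ≡ 1 = 5
(C ⊃ (A ⊃ B)) ≡ (C ≡ C) = 5 ≡ 5 = 5
A ≡ C = 4 ≡ 1 = 2
(A ≡ C) ⊃ B = 2 ⊃ 0 = 3
C ≡ A = 1 ≡ 4 = 2
((A ≡ C) ⊃ B) ≡ (C ≡ A) = 3 ≡ 2 = 4
((C ⊃ (A ⊃ B)) ≡ (C ≡ C)) ⊃ (((A ≡ C) ⊃ B) ≡ (C ≡ A)) = 5 ⊃ 4 = 4
((((C ≡ A) ⊃ (C ≡ B)) ≡ ¬¬C) ⊃ (((A ≡ B) ≡ B) ⊃ ((A ⊃ A) ≡ A))) ⊃ (((C ⊃ (A ⊃ B)) ≡ (C ≡ C)) ⊃ (((A ≡ C) ⊃ B) ≡ (C ≡ A))) = 5 ⊃ 4 = 4
¬C = ¬1 = 4
¬¬C = ¬4 = 1
C ≡ C = 1 ≡ 1 = 5
(C ≡ C) ⊃ C = 5 ⊃ 1 = 1
((C ≡ C) ⊃ C) ⊃ B = 1 ⊃ 0 = 4
¬¬C ⊃ (((C ≡ C) ⊃ C) ⊃ B) = 1 ⊃ 4 = 5
B ⊃ C = 0 ⊃ 1 = 5
B ≡ B = 0 ≡ 0 = 5
(B ⊃ C) ⊃ (B ≡ B) = 5 ⊃ 5 = 5
¬B = ¬0 = 5
((B ⊃ C) ⊃ (B ≡ B)) ≡ ¬B = 5 ≡ 5 = 5
(¬¬C ⊃ (((C ≡ C) ⊃ C) ⊃ B)) ⊃ (((B ⊃ C) ⊃ (B ≡ B)) ≡ ¬B) = 5 ⊃ 5 = 5
(((((C ≡ A) ⊃ (C ≡ B)) ≡ ¬¬C) ⊃ (((A ≡ B) ≡ B) ⊃ ((A ⊃ A) ≡ A))) ⊃ (((C ⊃ (A ⊃ B)) ≡ (C ≡ C)) ⊃ (((A ≡ C) ⊃ B) ≡ (C ≡ A)))) ≡ ((¬¬C ⊃ (((C ≡ C) ⊃ C) ⊃ B)) ⊃ (((B ⊃ C) ⊃ (B ≡ B)) ≡ ¬B)) = 4 ≡ 5 = 4

4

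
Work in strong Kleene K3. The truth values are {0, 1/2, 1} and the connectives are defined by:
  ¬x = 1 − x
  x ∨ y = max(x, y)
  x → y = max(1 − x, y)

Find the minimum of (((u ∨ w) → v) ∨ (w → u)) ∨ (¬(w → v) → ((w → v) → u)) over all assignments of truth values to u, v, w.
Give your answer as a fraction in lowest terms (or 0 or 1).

Take u = 0, v = 0, w = 1/2:
u ∨ w = 0 ∨ 1/2 = 1/2
(u ∨ w) → v = 1/2 → 0 = 1/2
w → u = 1/2 → 0 = 1/2
((u ∨ w) → v) ∨ (w → u) = 1/2 ∨ 1/2 = 1/2
w → v = 1/2 → 0 = 1/2
¬(w → v) = ¬1/2 = 1/2
w → v = 1/2 → 0 = 1/2
(w → v) → u = 1/2 → 0 = 1/2
¬(w → v) → ((w → v) → u) = 1/2 → 1/2 = 1/2
(((u ∨ w) → v) ∨ (w → u)) ∨ (¬(w → v) → ((w → v) → u)) = 1/2 ∨ 1/2 = 1/2
No assignment yields a value below 1/2, so this is the minimum.

1/2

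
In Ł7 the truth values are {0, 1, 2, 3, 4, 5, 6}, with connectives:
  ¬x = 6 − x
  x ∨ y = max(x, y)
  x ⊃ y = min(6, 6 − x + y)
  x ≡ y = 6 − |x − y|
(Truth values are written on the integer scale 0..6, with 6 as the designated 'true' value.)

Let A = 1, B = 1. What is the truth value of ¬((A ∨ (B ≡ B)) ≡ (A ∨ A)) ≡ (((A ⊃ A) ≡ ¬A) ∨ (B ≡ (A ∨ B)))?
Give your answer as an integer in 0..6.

B ≡ B = 1 ≡ 1 = 6
A ∨ (B ≡ B) = 1 ∨ 6 = 6
A ∨ A = 1 ∨ 1 = 1
(A ∨ (B ≡ B)) ≡ (A ∨ A) = 6 ≡ 1 = 1
¬((A ∨ (B ≡ B)) ≡ (A ∨ A)) = ¬1 = 5
A ⊃ A = 1 ⊃ 1 = 6
¬A = ¬1 = 5
(A ⊃ A) ≡ ¬A = 6 ≡ 5 = 5
A ∨ B = 1 ∨ 1 = 1
B ≡ (A ∨ B) = 1 ≡ 1 = 6
((A ⊃ A) ≡ ¬A) ∨ (B ≡ (A ∨ B)) = 5 ∨ 6 = 6
¬((A ∨ (B ≡ B)) ≡ (A ∨ A)) ≡ (((A ⊃ A) ≡ ¬A) ∨ (B ≡ (A ∨ B))) = 5 ≡ 6 = 5

5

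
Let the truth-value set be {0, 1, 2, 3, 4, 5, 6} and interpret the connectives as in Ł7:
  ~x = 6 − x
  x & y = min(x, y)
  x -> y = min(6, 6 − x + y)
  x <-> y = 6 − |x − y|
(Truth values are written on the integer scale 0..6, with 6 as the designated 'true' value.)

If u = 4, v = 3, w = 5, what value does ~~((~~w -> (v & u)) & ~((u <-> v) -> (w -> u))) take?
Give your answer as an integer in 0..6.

0

~w = ~5 = 1
~~w = ~1 = 5
v & u = 3 & 4 = 3
~~w -> (v & u) = 5 -> 3 = 4
u <-> v = 4 <-> 3 = 5
w -> u = 5 -> 4 = 5
(u <-> v) -> (w -> u) = 5 -> 5 = 6
~((u <-> v) -> (w -> u)) = ~6 = 0
(~~w -> (v & u)) & ~((u <-> v) -> (w -> u)) = 4 & 0 = 0
~((~~w -> (v & u)) & ~((u <-> v) -> (w -> u))) = ~0 = 6
~~((~~w -> (v & u)) & ~((u <-> v) -> (w -> u))) = ~6 = 0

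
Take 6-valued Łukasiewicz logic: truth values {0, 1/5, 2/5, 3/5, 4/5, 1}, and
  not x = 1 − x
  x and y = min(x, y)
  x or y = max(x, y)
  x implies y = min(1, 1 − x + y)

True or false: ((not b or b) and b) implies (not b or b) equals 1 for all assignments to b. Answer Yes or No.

b = 0 ↦ 1
b = 1/5 ↦ 1
b = 2/5 ↦ 1
b = 3/5 ↦ 1
b = 4/5 ↦ 1
b = 1 ↦ 1
Every assignment gives a value ≥ 1.

Yes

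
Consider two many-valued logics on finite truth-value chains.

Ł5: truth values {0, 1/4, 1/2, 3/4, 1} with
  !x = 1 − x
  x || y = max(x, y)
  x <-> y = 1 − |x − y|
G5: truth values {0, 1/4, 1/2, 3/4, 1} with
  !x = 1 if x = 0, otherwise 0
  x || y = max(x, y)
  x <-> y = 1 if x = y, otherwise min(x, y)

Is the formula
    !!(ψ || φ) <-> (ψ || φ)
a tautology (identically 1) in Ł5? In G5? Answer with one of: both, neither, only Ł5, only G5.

In Ł5: every assignment gives 1 — tautology.
In G5: at φ = 0, ψ = 1/4 the value is 1/4 — not a tautology.

only Ł5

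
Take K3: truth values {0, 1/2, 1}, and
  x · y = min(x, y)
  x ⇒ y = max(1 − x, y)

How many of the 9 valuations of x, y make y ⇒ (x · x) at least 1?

5

x = 0, y = 0 ↦ 1  ≥
x = 0, y = 1/2 ↦ 1/2  <
x = 0, y = 1 ↦ 0  <
x = 1/2, y = 0 ↦ 1  ≥
x = 1/2, y = 1/2 ↦ 1/2  <
x = 1/2, y = 1 ↦ 1/2  <
x = 1, y = 0 ↦ 1  ≥
x = 1, y = 1/2 ↦ 1  ≥
x = 1, y = 1 ↦ 1  ≥
So 5 of the 9 assignments meet the threshold.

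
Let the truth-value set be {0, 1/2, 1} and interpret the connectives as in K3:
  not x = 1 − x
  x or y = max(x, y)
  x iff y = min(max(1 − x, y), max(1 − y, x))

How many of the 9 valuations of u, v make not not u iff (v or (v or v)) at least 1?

2

u = 0, v = 0 ↦ 1  ≥
u = 0, v = 1/2 ↦ 1/2  <
u = 0, v = 1 ↦ 0  <
u = 1/2, v = 0 ↦ 1/2  <
u = 1/2, v = 1/2 ↦ 1/2  <
u = 1/2, v = 1 ↦ 1/2  <
u = 1, v = 0 ↦ 0  <
u = 1, v = 1/2 ↦ 1/2  <
u = 1, v = 1 ↦ 1  ≥
So 2 of the 9 assignments meet the threshold.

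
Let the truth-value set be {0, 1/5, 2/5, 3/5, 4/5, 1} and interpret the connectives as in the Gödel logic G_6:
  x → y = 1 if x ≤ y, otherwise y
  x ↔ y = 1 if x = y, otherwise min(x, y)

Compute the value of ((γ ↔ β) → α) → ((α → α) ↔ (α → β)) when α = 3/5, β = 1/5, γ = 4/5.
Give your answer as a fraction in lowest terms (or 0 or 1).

1/5

γ ↔ β = 4/5 ↔ 1/5 = 1/5
(γ ↔ β) → α = 1/5 → 3/5 = 1
α → α = 3/5 → 3/5 = 1
α → β = 3/5 → 1/5 = 1/5
(α → α) ↔ (α → β) = 1 ↔ 1/5 = 1/5
((γ ↔ β) → α) → ((α → α) ↔ (α → β)) = 1 → 1/5 = 1/5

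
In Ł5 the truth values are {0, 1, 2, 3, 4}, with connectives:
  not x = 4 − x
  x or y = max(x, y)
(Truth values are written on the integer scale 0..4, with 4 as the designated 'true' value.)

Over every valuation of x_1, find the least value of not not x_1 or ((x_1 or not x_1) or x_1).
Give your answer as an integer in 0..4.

Take x_1 = 2:
not x_1 = not 2 = 2
not not x_1 = not 2 = 2
not x_1 = not 2 = 2
x_1 or not x_1 = 2 or 2 = 2
(x_1 or not x_1) or x_1 = 2 or 2 = 2
not not x_1 or ((x_1 or not x_1) or x_1) = 2 or 2 = 2
No assignment yields a value below 2, so this is the minimum.

2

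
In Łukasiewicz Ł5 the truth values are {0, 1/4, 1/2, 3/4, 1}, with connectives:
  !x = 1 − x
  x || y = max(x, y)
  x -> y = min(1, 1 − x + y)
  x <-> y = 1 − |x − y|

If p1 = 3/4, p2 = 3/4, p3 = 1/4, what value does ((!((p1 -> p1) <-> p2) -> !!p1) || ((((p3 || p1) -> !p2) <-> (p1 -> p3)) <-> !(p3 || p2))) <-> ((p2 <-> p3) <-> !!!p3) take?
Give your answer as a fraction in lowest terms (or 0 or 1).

p1 -> p1 = 3/4 -> 3/4 = 1
(p1 -> p1) <-> p2 = 1 <-> 3/4 = 3/4
!((p1 -> p1) <-> p2) = !3/4 = 1/4
!p1 = !3/4 = 1/4
!!p1 = !1/4 = 3/4
!((p1 -> p1) <-> p2) -> !!p1 = 1/4 -> 3/4 = 1
p3 || p1 = 1/4 || 3/4 = 3/4
!p2 = !3/4 = 1/4
(p3 || p1) -> !p2 = 3/4 -> 1/4 = 1/2
p1 -> p3 = 3/4 -> 1/4 = 1/2
((p3 || p1) -> !p2) <-> (p1 -> p3) = 1/2 <-> 1/2 = 1
p3 || p2 = 1/4 || 3/4 = 3/4
!(p3 || p2) = !3/4 = 1/4
(((p3 || p1) -> !p2) <-> (p1 -> p3)) <-> !(p3 || p2) = 1 <-> 1/4 = 1/4
(!((p1 -> p1) <-> p2) -> !!p1) || ((((p3 || p1) -> !p2) <-> (p1 -> p3)) <-> !(p3 || p2)) = 1 || 1/4 = 1
p2 <-> p3 = 3/4 <-> 1/4 = 1/2
!p3 = !1/4 = 3/4
!!p3 = !3/4 = 1/4
!!!p3 = !1/4 = 3/4
(p2 <-> p3) <-> !!!p3 = 1/2 <-> 3/4 = 3/4
((!((p1 -> p1) <-> p2) -> !!p1) || ((((p3 || p1) -> !p2) <-> (p1 -> p3)) <-> !(p3 || p2))) <-> ((p2 <-> p3) <-> !!!p3) = 1 <-> 3/4 = 3/4

3/4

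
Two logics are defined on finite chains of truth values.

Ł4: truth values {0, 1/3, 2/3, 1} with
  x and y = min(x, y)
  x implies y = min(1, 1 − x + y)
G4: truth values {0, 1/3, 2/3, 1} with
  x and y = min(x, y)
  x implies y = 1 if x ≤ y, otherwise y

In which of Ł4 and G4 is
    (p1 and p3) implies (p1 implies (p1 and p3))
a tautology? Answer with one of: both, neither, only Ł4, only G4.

In Ł4: every assignment gives 1 — tautology.
In G4: every assignment gives 1 — tautology.

both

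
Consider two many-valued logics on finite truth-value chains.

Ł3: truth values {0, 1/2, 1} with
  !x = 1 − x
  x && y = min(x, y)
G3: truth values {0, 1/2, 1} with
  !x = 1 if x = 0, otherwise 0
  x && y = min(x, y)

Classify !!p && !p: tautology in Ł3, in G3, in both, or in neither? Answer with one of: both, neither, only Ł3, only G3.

neither

In Ł3: at p = 0 the value is 0 — not a tautology.
In G3: at p = 0 the value is 0 — not a tautology.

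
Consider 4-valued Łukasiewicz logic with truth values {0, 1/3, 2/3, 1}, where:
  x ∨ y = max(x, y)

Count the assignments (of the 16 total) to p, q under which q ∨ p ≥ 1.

7

p = 0, q = 0 ↦ 0  <
p = 0, q = 1/3 ↦ 1/3  <
p = 0, q = 2/3 ↦ 2/3  <
p = 0, q = 1 ↦ 1  ≥
p = 1/3, q = 0 ↦ 1/3  <
p = 1/3, q = 1/3 ↦ 1/3  <
p = 1/3, q = 2/3 ↦ 2/3  <
p = 1/3, q = 1 ↦ 1  ≥
p = 2/3, q = 0 ↦ 2/3  <
p = 2/3, q = 1/3 ↦ 2/3  <
p = 2/3, q = 2/3 ↦ 2/3  <
p = 2/3, q = 1 ↦ 1  ≥
p = 1, q = 0 ↦ 1  ≥
p = 1, q = 1/3 ↦ 1  ≥
p = 1, q = 2/3 ↦ 1  ≥
p = 1, q = 1 ↦ 1  ≥
So 7 of the 16 assignments meet the threshold.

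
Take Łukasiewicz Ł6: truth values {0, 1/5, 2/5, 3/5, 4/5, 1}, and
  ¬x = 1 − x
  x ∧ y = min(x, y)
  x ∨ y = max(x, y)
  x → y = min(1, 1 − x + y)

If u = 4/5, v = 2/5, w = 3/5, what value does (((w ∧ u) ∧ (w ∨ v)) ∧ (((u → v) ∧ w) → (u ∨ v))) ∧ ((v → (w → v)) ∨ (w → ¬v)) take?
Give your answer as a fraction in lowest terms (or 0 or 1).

3/5

w ∧ u = 3/5 ∧ 4/5 = 3/5
w ∨ v = 3/5 ∨ 2/5 = 3/5
(w ∧ u) ∧ (w ∨ v) = 3/5 ∧ 3/5 = 3/5
u → v = 4/5 → 2/5 = 3/5
(u → v) ∧ w = 3/5 ∧ 3/5 = 3/5
u ∨ v = 4/5 ∨ 2/5 = 4/5
((u → v) ∧ w) → (u ∨ v) = 3/5 → 4/5 = 1
((w ∧ u) ∧ (w ∨ v)) ∧ (((u → v) ∧ w) → (u ∨ v)) = 3/5 ∧ 1 = 3/5
w → v = 3/5 → 2/5 = 4/5
v → (w → v) = 2/5 → 4/5 = 1
¬v = ¬2/5 = 3/5
w → ¬v = 3/5 → 3/5 = 1
(v → (w → v)) ∨ (w → ¬v) = 1 ∨ 1 = 1
(((w ∧ u) ∧ (w ∨ v)) ∧ (((u → v) ∧ w) → (u ∨ v))) ∧ ((v → (w → v)) ∨ (w → ¬v)) = 3/5 ∧ 1 = 3/5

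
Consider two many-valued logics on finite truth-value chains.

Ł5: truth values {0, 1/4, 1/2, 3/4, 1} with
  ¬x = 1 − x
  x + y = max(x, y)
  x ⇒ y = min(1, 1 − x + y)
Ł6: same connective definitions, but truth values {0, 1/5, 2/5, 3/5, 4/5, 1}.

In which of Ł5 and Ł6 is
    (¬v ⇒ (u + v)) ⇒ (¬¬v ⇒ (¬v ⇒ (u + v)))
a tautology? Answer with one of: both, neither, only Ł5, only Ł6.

In Ł5: every assignment gives 1 — tautology.
In Ł6: every assignment gives 1 — tautology.

both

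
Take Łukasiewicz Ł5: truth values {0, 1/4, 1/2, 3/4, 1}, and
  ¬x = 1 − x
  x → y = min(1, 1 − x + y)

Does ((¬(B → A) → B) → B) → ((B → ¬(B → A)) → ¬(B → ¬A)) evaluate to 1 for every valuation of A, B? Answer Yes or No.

Counterexample: take A = 0, B = 1/4.
B → A = 1/4 → 0 = 3/4
¬(B → A) = ¬3/4 = 1/4
¬(B → A) → B = 1/4 → 1/4 = 1
(¬(B → A) → B) → B = 1 → 1/4 = 1/4
B → A = 1/4 → 0 = 3/4
¬(B → A) = ¬3/4 = 1/4
B → ¬(B → A) = 1/4 → 1/4 = 1
¬A = ¬0 = 1
B → ¬A = 1/4 → 1 = 1
¬(B → ¬A) = ¬1 = 0
(B → ¬(B → A)) → ¬(B → ¬A) = 1 → 0 = 0
((¬(B → A) → B) → B) → ((B → ¬(B → A)) → ¬(B → ¬A)) = 1/4 → 0 = 3/4
This gives 3/4 ≠ 1.

No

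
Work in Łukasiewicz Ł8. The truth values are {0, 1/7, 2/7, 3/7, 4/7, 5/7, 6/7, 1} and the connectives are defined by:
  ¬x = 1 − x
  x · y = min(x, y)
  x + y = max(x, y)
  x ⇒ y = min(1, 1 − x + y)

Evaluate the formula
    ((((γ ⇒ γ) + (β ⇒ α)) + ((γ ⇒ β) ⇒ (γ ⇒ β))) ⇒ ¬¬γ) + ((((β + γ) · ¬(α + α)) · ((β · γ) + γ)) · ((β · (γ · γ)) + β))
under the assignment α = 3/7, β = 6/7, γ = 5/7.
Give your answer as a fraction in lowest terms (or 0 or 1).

γ ⇒ γ = 5/7 ⇒ 5/7 = 1
β ⇒ α = 6/7 ⇒ 3/7 = 4/7
(γ ⇒ γ) + (β ⇒ α) = 1 + 4/7 = 1
γ ⇒ β = 5/7 ⇒ 6/7 = 1
γ ⇒ β = 5/7 ⇒ 6/7 = 1
(γ ⇒ β) ⇒ (γ ⇒ β) = 1 ⇒ 1 = 1
((γ ⇒ γ) + (β ⇒ α)) + ((γ ⇒ β) ⇒ (γ ⇒ β)) = 1 + 1 = 1
¬γ = ¬5/7 = 2/7
¬¬γ = ¬2/7 = 5/7
(((γ ⇒ γ) + (β ⇒ α)) + ((γ ⇒ β) ⇒ (γ ⇒ β))) ⇒ ¬¬γ = 1 ⇒ 5/7 = 5/7
β + γ = 6/7 + 5/7 = 6/7
α + α = 3/7 + 3/7 = 3/7
¬(α + α) = ¬3/7 = 4/7
(β + γ) · ¬(α + α) = 6/7 · 4/7 = 4/7
β · γ = 6/7 · 5/7 = 5/7
(β · γ) + γ = 5/7 + 5/7 = 5/7
((β + γ) · ¬(α + α)) · ((β · γ) + γ) = 4/7 · 5/7 = 4/7
γ · γ = 5/7 · 5/7 = 5/7
β · (γ · γ) = 6/7 · 5/7 = 5/7
(β · (γ · γ)) + β = 5/7 + 6/7 = 6/7
(((β + γ) · ¬(α + α)) · ((β · γ) + γ)) · ((β · (γ · γ)) + β) = 4/7 · 6/7 = 4/7
((((γ ⇒ γ) + (β ⇒ α)) + ((γ ⇒ β) ⇒ (γ ⇒ β))) ⇒ ¬¬γ) + ((((β + γ) · ¬(α + α)) · ((β · γ) + γ)) · ((β · (γ · γ)) + β)) = 5/7 + 4/7 = 5/7

5/7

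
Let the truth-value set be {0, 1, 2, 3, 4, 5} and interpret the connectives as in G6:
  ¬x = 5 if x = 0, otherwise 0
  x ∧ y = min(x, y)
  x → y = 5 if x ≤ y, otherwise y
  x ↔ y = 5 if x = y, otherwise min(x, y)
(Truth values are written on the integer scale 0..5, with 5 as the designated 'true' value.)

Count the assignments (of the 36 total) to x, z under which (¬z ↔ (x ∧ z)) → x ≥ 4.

value 5: 31 assignments (counts)
value 0: 5 assignments
So 31 of the 36 assignments meet the threshold.

31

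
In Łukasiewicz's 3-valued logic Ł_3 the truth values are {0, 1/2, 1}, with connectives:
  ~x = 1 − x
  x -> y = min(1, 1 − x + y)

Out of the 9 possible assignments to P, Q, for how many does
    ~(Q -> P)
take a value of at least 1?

P = 0, Q = 0 ↦ 0  <
P = 0, Q = 1/2 ↦ 1/2  <
P = 0, Q = 1 ↦ 1  ≥
P = 1/2, Q = 0 ↦ 0  <
P = 1/2, Q = 1/2 ↦ 0  <
P = 1/2, Q = 1 ↦ 1/2  <
P = 1, Q = 0 ↦ 0  <
P = 1, Q = 1/2 ↦ 0  <
P = 1, Q = 1 ↦ 0  <
So 1 of the 9 assignments meets the threshold.

1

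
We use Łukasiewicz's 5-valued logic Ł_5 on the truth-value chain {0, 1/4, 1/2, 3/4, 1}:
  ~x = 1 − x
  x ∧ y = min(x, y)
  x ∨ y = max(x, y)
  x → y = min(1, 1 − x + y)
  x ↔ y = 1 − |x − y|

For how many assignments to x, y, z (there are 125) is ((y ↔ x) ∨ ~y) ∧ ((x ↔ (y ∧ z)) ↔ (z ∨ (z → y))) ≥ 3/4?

55

value 1: 12 assignments (counts)
value 3/4: 43 assignments (counts)
value 1/2: 36 assignments
value 1/4: 23 assignments
value 0: 11 assignments
So 55 of the 125 assignments meet the threshold.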